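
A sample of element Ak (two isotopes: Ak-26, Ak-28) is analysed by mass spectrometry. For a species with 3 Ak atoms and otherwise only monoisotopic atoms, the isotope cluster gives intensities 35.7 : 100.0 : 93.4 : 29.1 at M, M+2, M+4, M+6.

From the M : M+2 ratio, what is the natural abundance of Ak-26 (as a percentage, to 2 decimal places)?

51.71%

Write p for the Ak-26 fraction. I(M+2)/I(M) = [C(3,1)·p^2·(1−p)] / p^3 = 3·(1−p)/p = 100.0/35.7 = 2.8011
(1−p)/p = 2.8011/3 = 0.9337  ⇒  p = 1/(1 + 0.9337) = 0.5171
Ak-26: 51.71%, Ak-28: 48.29%.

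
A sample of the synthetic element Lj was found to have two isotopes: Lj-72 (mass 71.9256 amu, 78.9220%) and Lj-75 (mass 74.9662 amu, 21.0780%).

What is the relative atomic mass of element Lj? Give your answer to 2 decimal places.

Weight each isotope mass by its fractional abundance: 0.789220 × 71.9256 + 0.210780 × 74.9662
= 56.76512 + 15.80138 = 72.56650 amu

72.57 amu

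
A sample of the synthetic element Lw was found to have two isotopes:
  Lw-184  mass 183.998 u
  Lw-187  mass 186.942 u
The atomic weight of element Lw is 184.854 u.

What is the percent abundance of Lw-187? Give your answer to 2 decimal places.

Writing the weighted mean with unknown fraction x of Lw-184:
183.998·x + 186.942·(1 − x) = 184.854
(183.998 − 186.942)·x = 184.854 − 186.942
x = -2.088 / -2.944 = 0.70924 → 70.92% Lw-184, 29.08% Lw-187.

29.08%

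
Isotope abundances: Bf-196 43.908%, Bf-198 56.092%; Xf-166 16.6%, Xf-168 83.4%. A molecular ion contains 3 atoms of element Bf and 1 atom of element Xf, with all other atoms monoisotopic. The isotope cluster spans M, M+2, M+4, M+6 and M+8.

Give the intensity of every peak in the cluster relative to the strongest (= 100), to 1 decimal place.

Element Bf pattern (n=3): 0.08465078 : 0.3244214 : 0.41444486 : 0.17648296
Element Xf pattern (n=1): 0.1660 : 0.8340
Convolve the two distributions (both contribute in 2-u steps):
  M: 0.08465078×0.1660 = 0.014052
  M+2: 0.08465078×0.8340 + 0.3244214×0.1660 = 0.124453
  M+4: 0.3244214×0.8340 + 0.41444486×0.1660 = 0.339365
  M+6: 0.41444486×0.8340 + 0.17648296×0.1660 = 0.374943
  M+8: 0.17648296×0.8340 = 0.147187
Scale to base peak (0.374943) = 100: 3.7 : 33.2 : 90.5 : 100.0 : 39.3

3.7 : 33.2 : 90.5 : 100.0 : 39.3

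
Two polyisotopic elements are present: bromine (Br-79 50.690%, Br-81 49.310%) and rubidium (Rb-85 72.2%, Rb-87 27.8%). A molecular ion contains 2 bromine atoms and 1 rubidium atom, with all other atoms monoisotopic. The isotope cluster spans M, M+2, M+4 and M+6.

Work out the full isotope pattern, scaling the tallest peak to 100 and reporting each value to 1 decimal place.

42.9 : 100.0 : 72.7 : 15.6

Bromine pattern (n=2): 0.25694761 : 0.49990478 : 0.24314761
Rubidium pattern (n=1): 0.7220 : 0.2780
Convolve the two distributions (both contribute in 2-u steps):
  M: 0.25694761×0.7220 = 0.185516
  M+2: 0.25694761×0.2780 + 0.49990478×0.7220 = 0.432363
  M+4: 0.49990478×0.2780 + 0.24314761×0.7220 = 0.314526
  M+6: 0.24314761×0.2780 = 0.067595
Scale to base peak (0.432363) = 100: 42.9 : 100.0 : 72.7 : 15.6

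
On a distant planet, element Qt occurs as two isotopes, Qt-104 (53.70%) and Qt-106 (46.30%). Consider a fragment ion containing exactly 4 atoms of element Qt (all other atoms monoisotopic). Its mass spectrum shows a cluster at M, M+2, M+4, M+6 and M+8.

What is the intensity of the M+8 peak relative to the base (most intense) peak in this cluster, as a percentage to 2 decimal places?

12.39%

Binomial terms of (0.5370 + 0.4630)^4: M 0.0832, M+2 0.2868, M+4 0.3709, M+6 0.2132, M+8 0.0460 → M+4 is the base peak.
P(M+4) = C(4,2) × 0.5370^2 × 0.4630^2 = 6 × 0.288369 × 0.214369 = 0.370904 (base)
P(M+8) = C(4,4) × 0.5370^0 × 0.4630^4 = 1 × 1.0000 × 0.04595407 = 0.045954
Relative intensity = 0.045954 / 0.370904 × 100 = 12.39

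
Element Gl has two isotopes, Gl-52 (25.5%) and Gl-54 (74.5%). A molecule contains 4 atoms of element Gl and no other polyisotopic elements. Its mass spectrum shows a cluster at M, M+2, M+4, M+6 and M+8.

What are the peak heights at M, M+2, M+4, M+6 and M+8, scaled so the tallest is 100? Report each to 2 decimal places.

1.00 : 11.72 : 51.34 : 100.00 : 73.04

Expanding (0.255 + 0.745)^4:
P(M) = 0.255^4 = 0.004228
P(M+2) = 4 × 0.255^3 × 0.745^1 = 0.049412
P(M+4) = 6 × 0.255^2 × 0.745^2 = 0.216543
P(M+6) = 4 × 0.255^1 × 0.745^3 = 0.421763
P(M+8) = 0.745^4 = 0.308053
The M+6 peak is largest (0.421763); scaling to 100 gives 1.00 : 11.72 : 51.34 : 100.00 : 73.04.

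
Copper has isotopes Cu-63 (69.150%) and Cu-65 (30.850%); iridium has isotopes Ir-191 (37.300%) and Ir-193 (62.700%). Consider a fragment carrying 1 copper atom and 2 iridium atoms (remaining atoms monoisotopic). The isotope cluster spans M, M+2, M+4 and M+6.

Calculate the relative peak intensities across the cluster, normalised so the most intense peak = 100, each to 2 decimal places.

Copper pattern (n=1): 0.6915 : 0.3085
Iridium pattern (n=2): 0.139129 : 0.467742 : 0.393129
Convolve the two distributions (both contribute in 2-u steps):
  M: 0.6915×0.139129 = 0.096208
  M+2: 0.6915×0.467742 + 0.3085×0.139129 = 0.366365
  M+4: 0.6915×0.393129 + 0.3085×0.467742 = 0.416147
  M+6: 0.3085×0.393129 = 0.121280
Scale to base peak (0.416147) = 100: 23.12 : 88.04 : 100.00 : 29.14

23.12 : 88.04 : 100.00 : 29.14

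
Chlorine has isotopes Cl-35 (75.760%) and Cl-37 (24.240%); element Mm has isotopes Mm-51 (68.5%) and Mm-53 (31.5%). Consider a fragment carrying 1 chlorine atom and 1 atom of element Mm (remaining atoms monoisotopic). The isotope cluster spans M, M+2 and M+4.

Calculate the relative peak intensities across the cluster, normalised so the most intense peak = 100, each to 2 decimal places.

100.00 : 77.98 : 14.71

Chlorine pattern (n=1): 0.7576 : 0.2424
Element Mm pattern (n=1): 0.6850 : 0.3150
Convolve the two distributions (both contribute in 2-u steps):
  M: 0.7576×0.6850 = 0.518956
  M+2: 0.7576×0.3150 + 0.2424×0.6850 = 0.404688
  M+4: 0.2424×0.3150 = 0.076356
Scale to base peak (0.518956) = 100: 100.00 : 77.98 : 14.71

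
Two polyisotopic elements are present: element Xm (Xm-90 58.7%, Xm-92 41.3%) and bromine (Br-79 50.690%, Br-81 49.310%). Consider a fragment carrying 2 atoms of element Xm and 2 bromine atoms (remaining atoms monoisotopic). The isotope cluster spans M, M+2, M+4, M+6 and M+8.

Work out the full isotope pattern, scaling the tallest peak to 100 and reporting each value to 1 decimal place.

23.9 : 80.2 : 100.0 : 54.9 : 11.2

Element Xm pattern (n=2): 0.344569 : 0.484862 : 0.170569
Bromine pattern (n=2): 0.25694761 : 0.49990478 : 0.24314761
Convolve the two distributions (both contribute in 2-u steps):
  M: 0.344569×0.25694761 = 0.088536
  M+2: 0.344569×0.49990478 + 0.484862×0.25694761 = 0.296836
  M+4: 0.344569×0.24314761 + 0.484862×0.49990478 + 0.170569×0.25694761 = 0.369993
  M+6: 0.484862×0.24314761 + 0.170569×0.49990478 = 0.203161
  M+8: 0.170569×0.24314761 = 0.041473
Scale to base peak (0.369993) = 100: 23.9 : 80.2 : 100.0 : 54.9 : 11.2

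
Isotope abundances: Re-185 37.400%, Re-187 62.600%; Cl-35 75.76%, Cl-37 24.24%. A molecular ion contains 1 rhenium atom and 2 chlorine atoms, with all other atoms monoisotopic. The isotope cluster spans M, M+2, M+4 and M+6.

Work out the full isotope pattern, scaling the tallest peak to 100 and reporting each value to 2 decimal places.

43.22 : 100.00 : 50.72 : 7.41

Rhenium pattern (n=1): 0.3740 : 0.6260
Chlorine pattern (n=2): 0.57395776 : 0.36728448 : 0.05875776
Convolve the two distributions (both contribute in 2-u steps):
  M: 0.3740×0.57395776 = 0.214660
  M+2: 0.3740×0.36728448 + 0.6260×0.57395776 = 0.496662
  M+4: 0.3740×0.05875776 + 0.6260×0.36728448 = 0.251895
  M+6: 0.6260×0.05875776 = 0.036782
Scale to base peak (0.496662) = 100: 43.22 : 100.00 : 50.72 : 7.41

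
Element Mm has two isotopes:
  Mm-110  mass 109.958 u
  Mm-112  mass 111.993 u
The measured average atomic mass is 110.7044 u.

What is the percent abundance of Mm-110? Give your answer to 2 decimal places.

63.32%

Let x be the fractional abundance of Mm-110; then Mm-112 has abundance 1 − x.
109.958·x + 111.993·(1 − x) = 110.7044
(109.958 − 111.993)·x = 110.7044 − 111.993
x = -1.2886 / -2.035 = 0.63322 → 63.32% Mm-110, 36.68% Mm-112.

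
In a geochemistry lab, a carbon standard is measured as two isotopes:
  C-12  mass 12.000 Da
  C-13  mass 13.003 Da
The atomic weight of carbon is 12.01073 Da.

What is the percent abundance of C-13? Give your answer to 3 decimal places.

With x = fraction of C-12 (so C-13 is 1 − x):
12.000·x + 13.003·(1 − x) = 12.01073
(12.000 − 13.003)·x = 12.01073 − 13.003
x = -0.99227 / -1.003 = 0.98930 → 98.930% C-12, 1.070% C-13.

1.070%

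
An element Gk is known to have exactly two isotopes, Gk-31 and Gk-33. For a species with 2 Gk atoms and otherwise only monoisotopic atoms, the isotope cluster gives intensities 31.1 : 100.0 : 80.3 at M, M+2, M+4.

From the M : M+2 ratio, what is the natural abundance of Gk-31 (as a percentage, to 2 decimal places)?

Let p = fractional abundance of Gk-31. I(M+2)/I(M) = [C(2,1)·p^1·(1−p)] / p^2 = 2·(1−p)/p = 100.0/31.1 = 3.2154
(1−p)/p = 3.2154/2 = 1.6077  ⇒  p = 1/(1 + 1.6077) = 0.3835
Gk-31: 38.35%, Gk-33: 61.65%.

38.35%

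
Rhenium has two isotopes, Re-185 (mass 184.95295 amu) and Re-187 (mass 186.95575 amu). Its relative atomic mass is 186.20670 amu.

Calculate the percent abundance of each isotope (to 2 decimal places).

With x = fraction of Re-185 (so Re-187 is 1 − x):
184.95295·x + 186.95575·(1 − x) = 186.20670
(184.95295 − 186.95575)·x = 186.20670 − 186.95575
x = -0.74905 / -2.00280 = 0.37400 → 37.40% Re-185, 62.60% Re-187.

Re-185: 37.40%, Re-187: 62.60%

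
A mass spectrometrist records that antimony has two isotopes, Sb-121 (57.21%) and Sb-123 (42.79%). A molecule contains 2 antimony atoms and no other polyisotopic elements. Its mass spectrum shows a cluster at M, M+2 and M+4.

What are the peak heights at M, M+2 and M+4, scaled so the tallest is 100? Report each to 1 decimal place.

66.8 : 100.0 : 37.4

The 2 Sb atoms are independent, so intensities follow the terms of (0.5721 + 0.4279)^2.
P(M) = 0.5721^2 = 0.327298
P(M+2) = 2 × 0.5721^1 × 0.4279^1 = 0.489603
P(M+4) = 0.4279^2 = 0.183098
The M+2 peak is largest (0.489603); scaling to 100 gives 66.8 : 100.0 : 37.4.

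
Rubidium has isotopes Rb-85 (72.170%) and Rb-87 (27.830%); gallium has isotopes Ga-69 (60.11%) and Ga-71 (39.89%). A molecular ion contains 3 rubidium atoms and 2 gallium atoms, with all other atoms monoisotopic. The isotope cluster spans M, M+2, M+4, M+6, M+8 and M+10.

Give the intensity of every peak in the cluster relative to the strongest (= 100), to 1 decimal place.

Rubidium pattern (n=3): 0.37589809 : 0.43485841 : 0.16768892 : 0.02155458
Gallium pattern (n=2): 0.36132121 : 0.47955758 : 0.15912121
Convolve the two distributions (both contribute in 2-u steps):
  M: 0.37589809×0.36132121 = 0.135820
  M+2: 0.37589809×0.47955758 + 0.43485841×0.36132121 = 0.337388
  M+4: 0.37589809×0.15912121 + 0.43485841×0.47955758 + 0.16768892×0.36132121 = 0.328943
  M+6: 0.43485841×0.15912121 + 0.16768892×0.47955758 + 0.02155458×0.36132121 = 0.157400
  M+8: 0.16768892×0.15912121 + 0.02155458×0.47955758 = 0.037020
  M+10: 0.02155458×0.15912121 = 0.003430
Scale to base peak (0.337388) = 100: 40.3 : 100.0 : 97.5 : 46.7 : 11.0 : 1.0

40.3 : 100.0 : 97.5 : 46.7 : 11.0 : 1.0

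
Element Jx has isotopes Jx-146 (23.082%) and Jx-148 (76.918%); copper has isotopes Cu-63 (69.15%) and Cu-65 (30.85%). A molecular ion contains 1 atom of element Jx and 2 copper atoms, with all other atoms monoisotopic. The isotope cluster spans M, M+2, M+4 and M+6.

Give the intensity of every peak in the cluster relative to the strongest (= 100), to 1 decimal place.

23.7 : 100.0 : 75.1 : 15.7

Element Jx pattern (n=1): 0.23082 : 0.76918
Copper pattern (n=2): 0.47817225 : 0.4266555 : 0.09517225
Convolve the two distributions (both contribute in 2-u steps):
  M: 0.23082×0.47817225 = 0.110372
  M+2: 0.23082×0.4266555 + 0.76918×0.47817225 = 0.466281
  M+4: 0.23082×0.09517225 + 0.76918×0.4266555 = 0.350143
  M+6: 0.76918×0.09517225 = 0.073205
Scale to base peak (0.466281) = 100: 23.7 : 100.0 : 75.1 : 15.7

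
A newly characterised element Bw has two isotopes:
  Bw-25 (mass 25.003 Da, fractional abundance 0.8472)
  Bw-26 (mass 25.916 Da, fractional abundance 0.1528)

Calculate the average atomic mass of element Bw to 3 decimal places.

Ar = Σ fᵢ·mᵢ = 0.8472 × 25.003 + 0.1528 × 25.916
= 21.1825 + 3.9600 = 25.1425 Da

25.143 Da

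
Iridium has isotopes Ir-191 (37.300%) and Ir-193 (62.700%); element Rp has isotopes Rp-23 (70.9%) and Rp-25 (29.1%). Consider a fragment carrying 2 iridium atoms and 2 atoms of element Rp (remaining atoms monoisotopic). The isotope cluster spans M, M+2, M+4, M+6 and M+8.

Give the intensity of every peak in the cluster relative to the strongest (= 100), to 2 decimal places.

Iridium pattern (n=2): 0.139129 : 0.467742 : 0.393129
Element Rp pattern (n=2): 0.502681 : 0.412638 : 0.084681
Convolve the two distributions (both contribute in 2-u steps):
  M: 0.139129×0.502681 = 0.069938
  M+2: 0.139129×0.412638 + 0.467742×0.502681 = 0.292535
  M+4: 0.139129×0.084681 + 0.467742×0.412638 + 0.393129×0.502681 = 0.402408
  M+6: 0.467742×0.084681 + 0.393129×0.412638 = 0.201829
  M+8: 0.393129×0.084681 = 0.033291
Scale to base peak (0.402408) = 100: 17.38 : 72.70 : 100.00 : 50.16 : 8.27

17.38 : 72.70 : 100.00 : 50.16 : 8.27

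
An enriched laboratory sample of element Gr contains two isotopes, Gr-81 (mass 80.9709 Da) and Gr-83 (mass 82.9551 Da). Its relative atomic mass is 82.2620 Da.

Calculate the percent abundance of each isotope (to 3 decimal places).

Gr-81: 34.931%, Gr-83: 65.069%

Let x be the fractional abundance of Gr-81; then Gr-83 has abundance 1 − x.
80.9709·x + 82.9551·(1 − x) = 82.2620
(80.9709 − 82.9551)·x = 82.2620 − 82.9551
x = -0.6931 / -1.9842 = 0.34931 → 34.931% Gr-81, 65.069% Gr-83.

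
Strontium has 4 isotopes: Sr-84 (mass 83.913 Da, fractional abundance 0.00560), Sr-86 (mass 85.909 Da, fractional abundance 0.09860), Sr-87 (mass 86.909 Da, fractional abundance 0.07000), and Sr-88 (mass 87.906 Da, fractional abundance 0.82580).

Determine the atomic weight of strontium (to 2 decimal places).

Ar = Σ fᵢ·mᵢ = 0.00560 × 83.913 + 0.09860 × 85.909 + 0.07000 × 86.909 + 0.82580 × 87.906
= 0.4699 + 8.4706 + 6.0836 + 72.5928 = 87.6169 Da

87.62 Da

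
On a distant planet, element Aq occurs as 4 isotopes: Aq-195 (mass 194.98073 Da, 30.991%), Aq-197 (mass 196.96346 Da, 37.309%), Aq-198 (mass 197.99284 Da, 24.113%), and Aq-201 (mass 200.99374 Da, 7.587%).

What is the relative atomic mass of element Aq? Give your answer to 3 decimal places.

The abundance-weighted mean is 0.30991 × 194.98073 + 0.37309 × 196.96346 + 0.24113 × 197.99284 + 0.07587 × 200.99374
= 60.426478 + 73.485097 + 47.742014 + 15.249395 = 196.902984 Da

196.903 Da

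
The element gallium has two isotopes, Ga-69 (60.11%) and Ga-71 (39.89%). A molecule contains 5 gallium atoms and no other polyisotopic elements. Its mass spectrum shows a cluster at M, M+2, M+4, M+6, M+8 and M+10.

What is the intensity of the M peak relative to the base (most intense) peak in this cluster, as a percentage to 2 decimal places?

22.71%

(0.6011 + 0.3989)^5 gives M 0.0785, M+2 0.2604, M+4 0.3456, M+6 0.2293, M+8 0.0761, M+10 0.0101; the largest is M+4.
P(M+4) = C(5,2) × 0.6011^3 × 0.3989^2 = 10 × 0.21719018 × 0.15912121 = 0.345596 (base)
P(M) = C(5,0) × 0.6011^5 × 0.3989^0 = 1 × 0.07847542 × 1.0000 = 0.078475
Relative intensity = 0.078475 / 0.345596 × 100 = 22.71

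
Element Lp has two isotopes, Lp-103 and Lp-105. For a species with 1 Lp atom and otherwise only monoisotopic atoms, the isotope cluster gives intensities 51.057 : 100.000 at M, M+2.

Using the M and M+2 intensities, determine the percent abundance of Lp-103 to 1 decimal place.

Let p = fractional abundance of Lp-103. I(M+2)/I(M) = [C(1,1)·p^0·(1−p)] / p^1 = 1·(1−p)/p = 100.000/51.057 = 1.9586
(1−p)/p = 1.9586/1 = 1.9586  ⇒  p = 1/(1 + 1.9586) = 0.3380
Lp-103: 33.8%, Lp-105: 66.2%.

33.8%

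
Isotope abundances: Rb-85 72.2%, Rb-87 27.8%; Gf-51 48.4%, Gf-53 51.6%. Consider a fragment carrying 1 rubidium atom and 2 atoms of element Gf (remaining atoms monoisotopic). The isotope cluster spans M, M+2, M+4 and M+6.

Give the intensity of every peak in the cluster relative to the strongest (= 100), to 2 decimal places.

Rubidium pattern (n=1): 0.7220 : 0.2780
Element Gf pattern (n=2): 0.234256 : 0.499488 : 0.266256
Convolve the two distributions (both contribute in 2-u steps):
  M: 0.7220×0.234256 = 0.169133
  M+2: 0.7220×0.499488 + 0.2780×0.234256 = 0.425754
  M+4: 0.7220×0.266256 + 0.2780×0.499488 = 0.331094
  M+6: 0.2780×0.266256 = 0.074019
Scale to base peak (0.425754) = 100: 39.73 : 100.00 : 77.77 : 17.39

39.73 : 100.00 : 77.77 : 17.39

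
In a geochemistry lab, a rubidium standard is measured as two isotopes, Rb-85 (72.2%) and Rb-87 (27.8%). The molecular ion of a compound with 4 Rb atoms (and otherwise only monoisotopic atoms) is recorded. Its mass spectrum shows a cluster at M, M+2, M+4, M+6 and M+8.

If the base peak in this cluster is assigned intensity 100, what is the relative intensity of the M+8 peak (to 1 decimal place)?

1.4

(0.722 + 0.278)^4 gives M 0.2717, M+2 0.4185, M+4 0.2417, M+6 0.0620, M+8 0.0060; the largest is M+2.
P(M+2) = C(4,1) × 0.722^3 × 0.278^1 = 4 × 0.37636705 × 0.2780 = 0.418520 (base)
P(M+8) = C(4,4) × 0.722^0 × 0.278^4 = 1 × 1.0000 × 0.00597282 = 0.005973
Relative intensity = 0.005973 / 0.418520 × 100 = 1.4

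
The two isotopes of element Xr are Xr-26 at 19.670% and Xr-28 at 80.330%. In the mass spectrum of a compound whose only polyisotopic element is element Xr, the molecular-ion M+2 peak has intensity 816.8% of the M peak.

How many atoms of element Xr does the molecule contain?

2

For n independent Xr atoms, I(M+2)/I(M) = n · (abundance Xr-28) / (abundance Xr-26) = n · 0.80330/0.19670.
n = 8.168 × 0.19670/0.80330 = 2.00 ≈ 2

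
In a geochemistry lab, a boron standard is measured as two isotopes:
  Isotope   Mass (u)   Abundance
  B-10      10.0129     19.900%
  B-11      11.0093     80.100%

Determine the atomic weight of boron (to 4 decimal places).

The abundance-weighted mean is 0.19900 × 10.0129 + 0.80100 × 11.0093
= 1.99257 + 8.81845 = 10.81102 u

10.8110 u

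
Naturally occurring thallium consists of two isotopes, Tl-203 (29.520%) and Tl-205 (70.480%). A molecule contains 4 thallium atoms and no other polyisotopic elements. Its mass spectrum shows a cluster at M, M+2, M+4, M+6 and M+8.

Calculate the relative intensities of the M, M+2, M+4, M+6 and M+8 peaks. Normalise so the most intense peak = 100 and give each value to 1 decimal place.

1.8 : 17.5 : 62.8 : 100.0 : 59.7

Expanding (0.29520 + 0.70480)^4:
P(M) = 0.29520^4 = 0.007594
P(M+2) = 4 × 0.29520^3 × 0.70480^1 = 0.072523
P(M+4) = 6 × 0.29520^2 × 0.70480^2 = 0.259726
P(M+6) = 4 × 0.29520^1 × 0.70480^3 = 0.413403
P(M+8) = 0.70480^4 = 0.246754
The M+6 peak is largest (0.413403); scaling to 100 gives 1.8 : 17.5 : 62.8 : 100.0 : 59.7.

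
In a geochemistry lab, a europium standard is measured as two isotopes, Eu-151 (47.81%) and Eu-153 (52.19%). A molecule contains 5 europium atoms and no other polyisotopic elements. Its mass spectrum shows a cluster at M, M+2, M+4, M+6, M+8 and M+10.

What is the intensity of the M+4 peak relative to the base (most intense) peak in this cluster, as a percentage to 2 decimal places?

91.61%

Binomial terms of (0.4781 + 0.5219)^5: M 0.0250, M+2 0.1363, M+4 0.2977, M+6 0.3249, M+8 0.1774, M+10 0.0387 → M+6 is the base peak.
P(M+6) = C(5,3) × 0.4781^2 × 0.5219^3 = 10 × 0.22857961 × 0.14215492 = 0.324937 (base)
P(M+4) = C(5,2) × 0.4781^3 × 0.5219^2 = 10 × 0.10928391 × 0.27237961 = 0.297667
Relative intensity = 0.297667 / 0.324937 × 100 = 91.61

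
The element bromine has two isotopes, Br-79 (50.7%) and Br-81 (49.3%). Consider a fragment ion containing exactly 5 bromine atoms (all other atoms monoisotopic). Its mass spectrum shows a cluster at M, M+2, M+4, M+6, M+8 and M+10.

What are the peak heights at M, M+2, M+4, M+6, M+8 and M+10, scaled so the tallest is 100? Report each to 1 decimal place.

Each Br atom is independently Br-79 (p = 0.507) or Br-81 (q = 0.493); the cluster is the binomial expansion (p + q)^5.
P(M) = 0.507^5 = 0.033500
P(M+2) = 5 × 0.507^4 × 0.493^1 = 0.162873
P(M+4) = 10 × 0.507^3 × 0.493^2 = 0.316751
P(M+6) = 10 × 0.507^2 × 0.493^3 = 0.308004
P(M+8) = 5 × 0.507^1 × 0.493^4 = 0.149750
P(M+10) = 0.493^5 = 0.029123
The M+4 peak is largest (0.316751); scaling to 100 gives 10.6 : 51.4 : 100.0 : 97.2 : 47.3 : 9.2.

10.6 : 51.4 : 100.0 : 97.2 : 47.3 : 9.2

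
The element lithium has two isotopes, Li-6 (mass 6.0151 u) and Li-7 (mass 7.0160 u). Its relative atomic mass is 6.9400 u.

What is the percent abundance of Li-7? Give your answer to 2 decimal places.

Let x be the fractional abundance of Li-6; then Li-7 has abundance 1 − x.
6.0151·x + 7.0160·(1 − x) = 6.9400
(6.0151 − 7.0160)·x = 6.9400 − 7.0160
x = -0.0760 / -1.0009 = 0.07593 → 7.59% Li-6, 92.41% Li-7.

92.41%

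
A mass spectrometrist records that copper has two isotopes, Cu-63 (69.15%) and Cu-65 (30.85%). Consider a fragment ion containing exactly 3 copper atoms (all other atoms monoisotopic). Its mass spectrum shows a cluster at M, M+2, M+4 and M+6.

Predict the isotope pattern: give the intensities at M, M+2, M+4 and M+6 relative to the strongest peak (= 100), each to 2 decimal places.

Each Cu atom is independently Cu-63 (p = 0.6915) or Cu-65 (q = 0.3085); the cluster is the binomial expansion (p + q)^3.
P(M) = 0.6915^3 = 0.330656
P(M+2) = 3 × 0.6915^2 × 0.3085^1 = 0.442548
P(M+4) = 3 × 0.6915^1 × 0.3085^2 = 0.197435
P(M+6) = 0.3085^3 = 0.029361
The M+2 peak is largest (0.442548); scaling to 100 gives 74.72 : 100.00 : 44.61 : 6.63.

74.72 : 100.00 : 44.61 : 6.63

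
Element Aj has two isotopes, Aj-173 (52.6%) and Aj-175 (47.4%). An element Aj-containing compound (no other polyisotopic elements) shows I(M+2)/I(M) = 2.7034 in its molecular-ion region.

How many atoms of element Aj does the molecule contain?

With n Aj atoms, P(M+2)/P(M) = C(n,1)·p^(n−1)q / p^n = n·q/p = n · 0.474/0.526.
n = 2.7034 × 0.526/0.474 = 3.00 ≈ 3

3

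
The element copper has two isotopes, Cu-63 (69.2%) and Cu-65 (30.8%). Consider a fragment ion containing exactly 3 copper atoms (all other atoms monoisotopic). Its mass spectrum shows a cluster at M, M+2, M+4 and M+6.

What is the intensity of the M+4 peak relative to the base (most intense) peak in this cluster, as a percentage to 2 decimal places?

Term probabilities: M 0.3314, M+2 0.4425, M+4 0.1969, M+6 0.0292. Base peak = M+2.
P(M+2) = C(3,1) × 0.692^2 × 0.308^1 = 3 × 0.478864 × 0.3080 = 0.442470 (base)
P(M+4) = C(3,2) × 0.692^1 × 0.308^2 = 3 × 0.6920 × 0.094864 = 0.196938
Relative intensity = 0.196938 / 0.442470 × 100 = 44.51

44.51%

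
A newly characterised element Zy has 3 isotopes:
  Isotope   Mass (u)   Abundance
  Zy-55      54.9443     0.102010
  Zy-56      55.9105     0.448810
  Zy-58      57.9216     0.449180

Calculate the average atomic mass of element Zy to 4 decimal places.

The abundance-weighted mean is 0.102010 × 54.9443 + 0.448810 × 55.9105 + 0.449180 × 57.9216
= 5.60487 + 25.09319 + 26.01722 = 56.71528 u

56.7153 u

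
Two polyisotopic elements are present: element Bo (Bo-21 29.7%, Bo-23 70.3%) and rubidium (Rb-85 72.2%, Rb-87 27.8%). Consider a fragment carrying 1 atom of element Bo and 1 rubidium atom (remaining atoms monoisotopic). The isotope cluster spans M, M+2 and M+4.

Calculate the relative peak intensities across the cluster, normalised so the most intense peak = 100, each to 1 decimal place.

36.3 : 100.0 : 33.1

Element Bo pattern (n=1): 0.2970 : 0.7030
Rubidium pattern (n=1): 0.7220 : 0.2780
Convolve the two distributions (both contribute in 2-u steps):
  M: 0.2970×0.7220 = 0.214434
  M+2: 0.2970×0.2780 + 0.7030×0.7220 = 0.590132
  M+4: 0.7030×0.2780 = 0.195434
Scale to base peak (0.590132) = 100: 36.3 : 100.0 : 33.1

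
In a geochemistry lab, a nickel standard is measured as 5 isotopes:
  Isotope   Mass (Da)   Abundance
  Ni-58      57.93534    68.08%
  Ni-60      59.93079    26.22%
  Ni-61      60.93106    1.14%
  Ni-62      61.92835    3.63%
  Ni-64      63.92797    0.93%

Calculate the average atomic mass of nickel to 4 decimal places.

Average mass = Σ (abundance × isotope mass) = 0.6808 × 57.93534 + 0.2622 × 59.93079 + 0.0114 × 60.93106 + 0.0363 × 61.92835 + 0.0093 × 63.92797
= 39.442379 + 15.713853 + 0.694614 + 2.247999 + 0.594530 = 58.693375 Da

58.6934 Da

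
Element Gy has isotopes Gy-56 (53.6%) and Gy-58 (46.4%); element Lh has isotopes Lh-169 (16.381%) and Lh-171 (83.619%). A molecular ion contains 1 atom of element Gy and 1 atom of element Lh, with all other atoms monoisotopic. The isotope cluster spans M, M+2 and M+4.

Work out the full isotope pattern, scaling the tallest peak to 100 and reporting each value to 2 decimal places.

16.75 : 100.00 : 74.02

Element Gy pattern (n=1): 0.5360 : 0.4640
Element Lh pattern (n=1): 0.16381 : 0.83619
Convolve the two distributions (both contribute in 2-u steps):
  M: 0.5360×0.16381 = 0.087802
  M+2: 0.5360×0.83619 + 0.4640×0.16381 = 0.524206
  M+4: 0.4640×0.83619 = 0.387992
Scale to base peak (0.524206) = 100: 16.75 : 100.00 : 74.02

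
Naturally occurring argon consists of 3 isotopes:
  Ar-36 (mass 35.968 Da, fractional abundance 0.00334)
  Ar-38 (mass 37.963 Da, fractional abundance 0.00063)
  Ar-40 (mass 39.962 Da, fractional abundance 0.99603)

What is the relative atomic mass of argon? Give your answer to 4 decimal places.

39.9474 Da

Weight each isotope mass by its fractional abundance: 0.00334 × 35.968 + 0.00063 × 37.963 + 0.99603 × 39.962
= 0.12013 + 0.02392 + 39.80335 = 39.94740 Da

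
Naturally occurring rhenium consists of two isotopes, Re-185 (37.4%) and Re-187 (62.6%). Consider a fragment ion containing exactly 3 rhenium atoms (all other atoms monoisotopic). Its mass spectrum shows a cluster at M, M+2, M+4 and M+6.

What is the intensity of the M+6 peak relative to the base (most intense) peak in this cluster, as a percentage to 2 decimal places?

Binomial terms of (0.374 + 0.626)^3: M 0.0523, M+2 0.2627, M+4 0.4397, M+6 0.2453 → M+4 is the base peak.
P(M+4) = C(3,2) × 0.374^1 × 0.626^2 = 3 × 0.3740 × 0.391876 = 0.439685 (base)
P(M+6) = C(3,3) × 0.374^0 × 0.626^3 = 1 × 1.0000 × 0.24531438 = 0.245314
Relative intensity = 0.245314 / 0.439685 × 100 = 55.79

55.79%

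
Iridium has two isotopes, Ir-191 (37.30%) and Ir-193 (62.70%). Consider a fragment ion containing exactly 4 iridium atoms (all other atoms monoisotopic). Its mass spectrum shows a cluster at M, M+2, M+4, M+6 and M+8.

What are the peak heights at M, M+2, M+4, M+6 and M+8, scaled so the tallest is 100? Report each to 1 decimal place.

5.3 : 35.4 : 89.2 : 100.0 : 42.0

Each Ir atom is independently Ir-191 (p = 0.3730) or Ir-193 (q = 0.6270); the cluster is the binomial expansion (p + q)^4.
P(M) = 0.3730^4 = 0.019357
P(M+2) = 4 × 0.3730^3 × 0.6270^1 = 0.130153
P(M+4) = 6 × 0.3730^2 × 0.6270^2 = 0.328174
P(M+6) = 4 × 0.3730^1 × 0.6270^3 = 0.367766
P(M+8) = 0.6270^4 = 0.154550
The M+6 peak is largest (0.367766); scaling to 100 gives 5.3 : 35.4 : 89.2 : 100.0 : 42.0.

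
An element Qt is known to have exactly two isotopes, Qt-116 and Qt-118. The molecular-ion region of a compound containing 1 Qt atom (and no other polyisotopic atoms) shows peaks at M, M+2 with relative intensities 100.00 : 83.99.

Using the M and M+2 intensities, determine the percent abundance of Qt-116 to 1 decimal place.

54.4%

Let p = fractional abundance of Qt-116. I(M+2)/I(M) = [C(1,1)·p^0·(1−p)] / p^1 = 1·(1−p)/p = 83.99/100.00 = 0.8399
(1−p)/p = 0.8399/1 = 0.8399  ⇒  p = 1/(1 + 0.8399) = 0.5435
Qt-116: 54.4%, Qt-118: 45.6%.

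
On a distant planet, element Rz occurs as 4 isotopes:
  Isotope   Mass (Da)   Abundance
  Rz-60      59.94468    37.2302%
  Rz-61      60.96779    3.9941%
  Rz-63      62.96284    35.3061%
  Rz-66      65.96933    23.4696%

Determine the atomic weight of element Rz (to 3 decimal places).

62.465 Da

Ar = Σ fᵢ·mᵢ = 0.372302 × 59.94468 + 0.039941 × 60.96779 + 0.353061 × 62.96284 + 0.234696 × 65.96933
= 22.317524 + 2.435115 + 22.229723 + 15.482738 = 62.465100 Da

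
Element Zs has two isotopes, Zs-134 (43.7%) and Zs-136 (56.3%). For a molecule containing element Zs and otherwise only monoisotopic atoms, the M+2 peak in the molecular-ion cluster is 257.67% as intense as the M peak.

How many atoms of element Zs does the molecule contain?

2

For n independent Zs atoms, I(M+2)/I(M) = n · (abundance Zs-136) / (abundance Zs-134) = n · 0.563/0.437.
n = 2.5767 × 0.437/0.563 = 2.00 ≈ 2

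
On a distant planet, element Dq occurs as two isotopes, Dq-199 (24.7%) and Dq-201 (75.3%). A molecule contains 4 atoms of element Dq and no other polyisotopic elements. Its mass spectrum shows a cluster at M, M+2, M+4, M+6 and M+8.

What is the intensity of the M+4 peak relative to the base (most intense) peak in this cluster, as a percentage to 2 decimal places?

Term probabilities: M 0.0037, M+2 0.0454, M+4 0.2076, M+6 0.4218, M+8 0.3215. Base peak = M+6.
P(M+6) = C(4,3) × 0.247^1 × 0.753^3 = 4 × 0.2470 × 0.42695778 = 0.421834 (base)
P(M+4) = C(4,2) × 0.247^2 × 0.753^2 = 6 × 0.061009 × 0.567009 = 0.207556
Relative intensity = 0.207556 / 0.421834 × 100 = 49.20

49.20%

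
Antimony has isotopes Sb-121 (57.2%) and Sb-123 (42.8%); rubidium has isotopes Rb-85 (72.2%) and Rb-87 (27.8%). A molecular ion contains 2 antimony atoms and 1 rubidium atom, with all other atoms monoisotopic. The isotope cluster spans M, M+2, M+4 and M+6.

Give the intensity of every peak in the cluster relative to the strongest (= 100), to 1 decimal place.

53.1 : 100.0 : 60.4 : 11.5

Antimony pattern (n=2): 0.327184 : 0.489632 : 0.183184
Rubidium pattern (n=1): 0.7220 : 0.2780
Convolve the two distributions (both contribute in 2-u steps):
  M: 0.327184×0.7220 = 0.236227
  M+2: 0.327184×0.2780 + 0.489632×0.7220 = 0.444471
  M+4: 0.489632×0.2780 + 0.183184×0.7220 = 0.268377
  M+6: 0.183184×0.2780 = 0.050925
Scale to base peak (0.444471) = 100: 53.1 : 100.0 : 60.4 : 11.5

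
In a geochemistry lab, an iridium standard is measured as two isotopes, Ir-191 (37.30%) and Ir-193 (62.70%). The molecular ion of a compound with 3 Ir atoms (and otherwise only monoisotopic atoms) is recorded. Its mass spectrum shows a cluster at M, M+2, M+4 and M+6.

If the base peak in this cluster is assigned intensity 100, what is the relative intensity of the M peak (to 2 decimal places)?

(0.3730 + 0.6270)^3 gives M 0.0519, M+2 0.2617, M+4 0.4399, M+6 0.2465; the largest is M+4.
P(M+4) = C(3,2) × 0.3730^1 × 0.6270^2 = 3 × 0.3730 × 0.393129 = 0.439911 (base)
P(M) = C(3,0) × 0.3730^3 × 0.6270^0 = 1 × 0.05189512 × 1.0000 = 0.051895
Relative intensity = 0.051895 / 0.439911 × 100 = 11.80

11.80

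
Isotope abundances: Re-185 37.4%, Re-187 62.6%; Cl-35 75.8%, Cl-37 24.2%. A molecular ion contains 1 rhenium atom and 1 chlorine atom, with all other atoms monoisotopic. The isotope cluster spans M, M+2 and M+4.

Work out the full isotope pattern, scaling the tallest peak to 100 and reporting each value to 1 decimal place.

Rhenium pattern (n=1): 0.3740 : 0.6260
Chlorine pattern (n=1): 0.7580 : 0.2420
Convolve the two distributions (both contribute in 2-u steps):
  M: 0.3740×0.7580 = 0.283492
  M+2: 0.3740×0.2420 + 0.6260×0.7580 = 0.565016
  M+4: 0.6260×0.2420 = 0.151492
Scale to base peak (0.565016) = 100: 50.2 : 100.0 : 26.8

50.2 : 100.0 : 26.8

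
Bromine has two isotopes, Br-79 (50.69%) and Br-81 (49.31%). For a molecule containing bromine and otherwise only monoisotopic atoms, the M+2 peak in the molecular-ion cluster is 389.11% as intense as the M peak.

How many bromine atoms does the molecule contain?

With n Br atoms, P(M+2)/P(M) = C(n,1)·p^(n−1)q / p^n = n·q/p = n · 0.4931/0.5069.
n = 3.8911 × 0.5069/0.4931 = 4.00 ≈ 4

4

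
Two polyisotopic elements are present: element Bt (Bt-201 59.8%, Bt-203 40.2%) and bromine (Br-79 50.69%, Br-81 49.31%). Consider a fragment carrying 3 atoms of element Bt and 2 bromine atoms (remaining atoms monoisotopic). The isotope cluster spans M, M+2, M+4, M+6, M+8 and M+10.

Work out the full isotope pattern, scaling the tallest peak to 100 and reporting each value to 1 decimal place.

Element Bt pattern (n=3): 0.21384719 : 0.43127042 : 0.28991758 : 0.06496481
Bromine pattern (n=2): 0.25694761 : 0.49990478 : 0.24314761
Convolve the two distributions (both contribute in 2-u steps):
  M: 0.21384719×0.25694761 = 0.054948
  M+2: 0.21384719×0.49990478 + 0.43127042×0.25694761 = 0.217717
  M+4: 0.21384719×0.24314761 + 0.43127042×0.49990478 + 0.28991758×0.25694761 = 0.342084
  M+6: 0.43127042×0.24314761 + 0.28991758×0.49990478 + 0.06496481×0.25694761 = 0.266486
  M+8: 0.28991758×0.24314761 + 0.06496481×0.49990478 = 0.102969
  M+10: 0.06496481×0.24314761 = 0.015796
Scale to base peak (0.342084) = 100: 16.1 : 63.6 : 100.0 : 77.9 : 30.1 : 4.6

16.1 : 63.6 : 100.0 : 77.9 : 30.1 : 4.6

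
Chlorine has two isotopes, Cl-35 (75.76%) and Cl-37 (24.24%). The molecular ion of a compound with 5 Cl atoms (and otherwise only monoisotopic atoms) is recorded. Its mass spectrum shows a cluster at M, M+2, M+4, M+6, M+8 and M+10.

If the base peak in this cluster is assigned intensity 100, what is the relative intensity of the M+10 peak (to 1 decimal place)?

Binomial terms of (0.7576 + 0.2424)^5: M 0.2496, M+2 0.3993, M+4 0.2555, M+6 0.0817, M+8 0.0131, M+10 0.0008 → M+2 is the base peak.
P(M+2) = C(5,1) × 0.7576^4 × 0.2424^1 = 5 × 0.32942751 × 0.2424 = 0.399266 (base)
P(M+10) = C(5,5) × 0.7576^0 × 0.2424^5 = 1 × 1.0000 × 0.00083688 = 0.000837
Relative intensity = 0.000837 / 0.399266 × 100 = 0.2

0.2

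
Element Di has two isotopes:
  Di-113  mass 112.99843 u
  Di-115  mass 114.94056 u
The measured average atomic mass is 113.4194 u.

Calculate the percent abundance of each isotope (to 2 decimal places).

Let x be the fractional abundance of Di-113; then Di-115 has abundance 1 − x.
112.99843·x + 114.94056·(1 − x) = 113.4194
(112.99843 − 114.94056)·x = 113.4194 − 114.94056
x = -1.52116 / -1.94213 = 0.78324 → 78.32% Di-113, 21.68% Di-115.

Di-113: 78.32%, Di-115: 21.68%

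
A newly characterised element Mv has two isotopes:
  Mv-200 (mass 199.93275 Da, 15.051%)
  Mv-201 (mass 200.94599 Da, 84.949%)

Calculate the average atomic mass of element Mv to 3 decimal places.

Ar = Σ fᵢ·mᵢ = 0.15051 × 199.93275 + 0.84949 × 200.94599
= 30.091878 + 170.701609 = 200.793487 Da

200.793 Da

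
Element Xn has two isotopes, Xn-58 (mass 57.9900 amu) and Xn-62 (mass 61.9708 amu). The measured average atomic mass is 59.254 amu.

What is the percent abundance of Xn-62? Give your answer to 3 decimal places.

31.752%

Let x be the fractional abundance of Xn-58; then Xn-62 has abundance 1 − x.
57.9900·x + 61.9708·(1 − x) = 59.254
(57.9900 − 61.9708)·x = 59.254 − 61.9708
x = -2.7168 / -3.9808 = 0.68248 → 68.248% Xn-58, 31.752% Xn-62.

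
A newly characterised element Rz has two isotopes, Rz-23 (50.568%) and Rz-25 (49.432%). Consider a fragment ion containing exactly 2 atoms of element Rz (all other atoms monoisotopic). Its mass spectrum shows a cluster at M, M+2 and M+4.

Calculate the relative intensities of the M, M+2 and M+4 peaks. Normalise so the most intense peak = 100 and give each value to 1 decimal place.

51.1 : 100.0 : 48.9

Expanding (0.50568 + 0.49432)^2:
P(M) = 0.50568^2 = 0.255712
P(M+2) = 2 × 0.50568^1 × 0.49432^1 = 0.499935
P(M+4) = 0.49432^2 = 0.244352
The M+2 peak is largest (0.499935); scaling to 100 gives 51.1 : 100.0 : 48.9.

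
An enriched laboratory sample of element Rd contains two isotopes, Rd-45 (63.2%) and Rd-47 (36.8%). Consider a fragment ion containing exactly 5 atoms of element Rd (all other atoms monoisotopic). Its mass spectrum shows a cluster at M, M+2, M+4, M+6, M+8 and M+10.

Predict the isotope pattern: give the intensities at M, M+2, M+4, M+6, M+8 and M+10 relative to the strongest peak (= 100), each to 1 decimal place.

Expanding (0.632 + 0.368)^5:
P(M) = 0.632^5 = 0.100829
P(M+2) = 5 × 0.632^4 × 0.368^1 = 0.293553
P(M+4) = 10 × 0.632^3 × 0.368^2 = 0.341859
P(M+6) = 10 × 0.632^2 × 0.368^3 = 0.199057
P(M+8) = 5 × 0.632^1 × 0.368^4 = 0.057953
P(M+10) = 0.368^5 = 0.006749
The M+4 peak is largest (0.341859); scaling to 100 gives 29.5 : 85.9 : 100.0 : 58.2 : 17.0 : 2.0.

29.5 : 85.9 : 100.0 : 58.2 : 17.0 : 2.0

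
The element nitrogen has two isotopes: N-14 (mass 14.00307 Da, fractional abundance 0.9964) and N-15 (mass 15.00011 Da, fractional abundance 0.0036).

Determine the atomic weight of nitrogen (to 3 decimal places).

14.007 Da

Average mass = Σ (abundance × isotope mass) = 0.9964 × 14.00307 + 0.0036 × 15.00011
= 13.952659 + 0.054000 = 14.006659 Da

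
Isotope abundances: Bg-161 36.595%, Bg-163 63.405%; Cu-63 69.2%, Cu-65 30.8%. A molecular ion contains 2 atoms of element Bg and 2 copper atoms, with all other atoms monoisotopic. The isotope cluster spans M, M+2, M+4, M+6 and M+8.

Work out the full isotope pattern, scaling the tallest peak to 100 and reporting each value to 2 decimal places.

Element Bg pattern (n=2): 0.1339194 : 0.46406119 : 0.4020194
Copper pattern (n=2): 0.478864 : 0.426272 : 0.094864
Convolve the two distributions (both contribute in 2-u steps):
  M: 0.1339194×0.478864 = 0.064129
  M+2: 0.1339194×0.426272 + 0.46406119×0.478864 = 0.279308
  M+4: 0.1339194×0.094864 + 0.46406119×0.426272 + 0.4020194×0.478864 = 0.403033
  M+6: 0.46406119×0.094864 + 0.4020194×0.426272 = 0.215392
  M+8: 0.4020194×0.094864 = 0.038137
Scale to base peak (0.403033) = 100: 15.91 : 69.30 : 100.00 : 53.44 : 9.46

15.91 : 69.30 : 100.00 : 53.44 : 9.46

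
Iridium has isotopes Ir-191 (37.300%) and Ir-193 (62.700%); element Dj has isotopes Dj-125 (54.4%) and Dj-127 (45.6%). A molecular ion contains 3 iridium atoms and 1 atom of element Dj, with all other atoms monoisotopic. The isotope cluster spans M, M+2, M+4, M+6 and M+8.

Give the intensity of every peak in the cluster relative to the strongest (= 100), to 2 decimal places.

Iridium pattern (n=3): 0.05189512 : 0.26170165 : 0.43991135 : 0.24649188
Element Dj pattern (n=1): 0.5440 : 0.4560
Convolve the two distributions (both contribute in 2-u steps):
  M: 0.05189512×0.5440 = 0.028231
  M+2: 0.05189512×0.4560 + 0.26170165×0.5440 = 0.166030
  M+4: 0.26170165×0.4560 + 0.43991135×0.5440 = 0.358648
  M+6: 0.43991135×0.4560 + 0.24649188×0.5440 = 0.334691
  M+8: 0.24649188×0.4560 = 0.112400
Scale to base peak (0.358648) = 100: 7.87 : 46.29 : 100.00 : 93.32 : 31.34

7.87 : 46.29 : 100.00 : 93.32 : 31.34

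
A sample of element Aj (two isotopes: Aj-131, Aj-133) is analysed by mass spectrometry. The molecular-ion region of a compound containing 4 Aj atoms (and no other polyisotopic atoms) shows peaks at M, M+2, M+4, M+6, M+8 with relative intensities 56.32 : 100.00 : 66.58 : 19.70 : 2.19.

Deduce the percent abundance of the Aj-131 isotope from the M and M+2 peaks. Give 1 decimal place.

69.3%

Write p for the Aj-131 fraction. I(M+2)/I(M) = [C(4,1)·p^3·(1−p)] / p^4 = 4·(1−p)/p = 100.00/56.32 = 1.7756
(1−p)/p = 1.7756/4 = 0.4439  ⇒  p = 1/(1 + 0.4439) = 0.6926
Aj-131: 69.3%, Aj-133: 30.7%.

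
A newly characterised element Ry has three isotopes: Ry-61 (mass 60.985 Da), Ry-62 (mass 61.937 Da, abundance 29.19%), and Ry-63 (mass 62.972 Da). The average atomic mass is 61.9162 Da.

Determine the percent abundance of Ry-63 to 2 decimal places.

The remaining 70.81% is split between Ry-61 (fraction x) and Ry-63 (fraction 0.7081 − x).
Substituting: 60.985x + 62.972(0.7081 − x) = 43.8367897
(60.985 − 62.972)x = -0.7536835  ⇒  x = 0.37931, y = 0.32879
Ry-61: 37.93%, Ry-63: 32.88%.

32.88%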